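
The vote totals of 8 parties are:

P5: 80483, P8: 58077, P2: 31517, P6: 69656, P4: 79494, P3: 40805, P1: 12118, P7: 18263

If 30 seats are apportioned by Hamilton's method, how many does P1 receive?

1

The standard divisor is 390413/30 ≈ 13013.767.
Standard quotas: P5 6.1845, P8 4.4627, P2 2.4218, P6 5.3525, P4 6.1085, P3 3.1355, P1 0.9312, P7 1.4034.
Lower quotas: P5 6, P8 4, P2 2, P6 5, P4 6, P3 3, P1 0, P7 1 (sum 27, leaving 3 seats).
Remainders in descending order: P1 0.9312, P8 0.4627, P2 0.4218, P7 0.4034, P6 0.3525, P5 0.1845, P3 0.1355, P4 0.1085.
The surplus seats go to P1, P8, P2.
P1 receives 1.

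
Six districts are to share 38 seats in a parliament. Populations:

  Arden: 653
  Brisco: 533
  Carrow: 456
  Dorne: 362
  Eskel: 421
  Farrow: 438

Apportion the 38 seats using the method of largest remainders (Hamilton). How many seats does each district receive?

Standard divisor: 2863 ÷ 38 ≈ 75.342.
Standard quotas: Arden 8.667, Brisco 7.074, Carrow 6.052, Dorne 4.805, Eskel 5.588, Farrow 5.813.
Lower quotas: Arden 8, Brisco 7, Carrow 6, Dorne 4, Eskel 5, Farrow 5 (sum 35, leaving 3 seats).
Remainders in descending order: Farrow 0.813, Dorne 0.805, Arden 0.667, Eskel 0.588, Brisco 0.074, Carrow 0.052.
Largest remainders: Farrow, Dorne, Arden receive the extra seats.

Arden 9, Brisco 7, Carrow 6, Dorne 5, Eskel 5, Farrow 6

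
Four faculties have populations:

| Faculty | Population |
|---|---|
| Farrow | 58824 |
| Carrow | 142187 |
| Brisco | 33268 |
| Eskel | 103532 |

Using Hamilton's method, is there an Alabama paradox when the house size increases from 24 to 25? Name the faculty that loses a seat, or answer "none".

At 24 seats: Farrow 4, Carrow 10, Brisco 3, Eskel 7.
At 25 seats: Farrow 4, Carrow 11, Brisco 2, Eskel 8.
Brisco drops from 3 to 2.

Brisco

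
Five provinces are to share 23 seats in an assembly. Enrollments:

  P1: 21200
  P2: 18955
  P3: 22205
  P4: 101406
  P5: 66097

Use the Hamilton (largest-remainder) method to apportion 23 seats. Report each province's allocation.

P1 2; P2 2; P3 2; P4 10; P5 7

Total 229863; standard divisor 229863/23 ≈ 9994.043.
Standard quotas: P1 2.1213, P2 1.8966, P3 2.2218, P4 10.1466, P5 6.6136.
Lower quotas: P1 2, P2 1, P3 2, P4 10, P5 6 (sum 21, leaving 2 seats).
Remainders in descending order: P2 0.8966, P5 0.6136, P3 0.2218, P4 0.1466, P1 0.1213.
Largest remainders: P2, P5 receive the extra seats.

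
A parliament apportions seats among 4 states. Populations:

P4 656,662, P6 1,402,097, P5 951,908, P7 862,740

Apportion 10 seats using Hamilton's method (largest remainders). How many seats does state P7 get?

2

Standard divisor: 3873407 ÷ 10 ≈ 387340.7.
Standard quotas: P4 1.6953, P6 3.6198, P5 2.4575, P7 2.2273.
Lower quotas: P4 1, P6 3, P5 2, P7 2 (sum 8, leaving 2 seats).
Remainders in descending order: P4 0.6953, P6 0.6198, P5 0.4575, P7 0.2273.
Largest remainders: P4, P6 receive the extra seats.
P7 receives 2.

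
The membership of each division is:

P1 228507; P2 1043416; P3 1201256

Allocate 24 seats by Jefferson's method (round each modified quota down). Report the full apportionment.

P1: 2, P2: 10, P3: 12

Standard divisor 2473179/24 ≈ 103049.125; standard quotas: P1 2.217, P2 10.125, P3 11.657.
Rounding down gives 2, 10, 11 = 23 seats, so the divisor must be adjusted.
With modified divisor 97500: modified quotas P1 2.344, P2 10.702, P3 12.321.
Rounding down: P1 2, P2 10, P3 12 (total 24).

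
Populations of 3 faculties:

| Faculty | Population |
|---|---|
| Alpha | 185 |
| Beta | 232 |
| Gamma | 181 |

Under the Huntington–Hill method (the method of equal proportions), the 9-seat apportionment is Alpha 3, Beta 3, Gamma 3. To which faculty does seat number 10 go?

Priority for the next seat is population ÷ (√(s·(s+1))).
Priorities: Alpha 53.405, Beta 66.973, Gamma 52.250.
Highest priority: Beta.

Beta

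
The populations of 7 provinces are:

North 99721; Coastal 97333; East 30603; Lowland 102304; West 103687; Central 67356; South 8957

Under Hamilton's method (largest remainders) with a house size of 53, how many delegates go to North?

Standard divisor: 509961 ÷ 53 ≈ 9621.906.
Standard quotas: North 10.3640, Coastal 10.1158, East 3.1806, Lowland 10.6324, West 10.7761, Central 7.0003, South 0.9309.
Lower quotas: North 10, Coastal 10, East 3, Lowland 10, West 10, Central 7, South 0 (sum 50, leaving 3 seats).
Remainders in descending order: South 0.9309, West 0.7761, Lowland 0.6324, North 0.3640, East 0.1806, Coastal 0.1158, Central 0.0003.
The surplus seats go to South, West, Lowland.
North receives 10.

10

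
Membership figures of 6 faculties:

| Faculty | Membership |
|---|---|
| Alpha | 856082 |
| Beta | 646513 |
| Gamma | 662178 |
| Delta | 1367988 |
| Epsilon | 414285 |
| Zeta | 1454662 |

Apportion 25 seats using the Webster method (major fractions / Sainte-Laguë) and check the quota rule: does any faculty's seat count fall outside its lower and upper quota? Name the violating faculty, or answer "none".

none

Standard quotas: Alpha 3.962, Beta 2.992, Gamma 3.065, Delta 6.331, Epsilon 1.917, Zeta 6.732.
Webster allocation: Alpha 4, Beta 3, Gamma 3, Delta 6, Epsilon 2, Zeta 7.
Every allocation lies between the lower and upper quota.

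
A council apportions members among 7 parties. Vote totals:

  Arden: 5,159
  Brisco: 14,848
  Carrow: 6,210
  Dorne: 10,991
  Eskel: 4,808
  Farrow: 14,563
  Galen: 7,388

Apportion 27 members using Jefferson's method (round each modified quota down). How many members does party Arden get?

Standard divisor 63967/27 ≈ 2369.148; standard quotas: Arden 2.178, Brisco 6.267, Carrow 2.621, Dorne 4.639, Eskel 2.029, Farrow 6.147, Galen 3.118.
Rounding down gives 2, 6, 2, 4, 2, 6, 3 = 25 seats, so the divisor must be adjusted.
With modified divisor 2100: modified quotas Arden 2.457, Brisco 7.070, Carrow 2.957, Dorne 5.234, Eskel 2.290, Farrow 6.935, Galen 3.518.
Rounding down: Arden 2, Brisco 7, Carrow 2, Dorne 5, Eskel 2, Farrow 6, Galen 3 (total 27).
Arden receives 2.

2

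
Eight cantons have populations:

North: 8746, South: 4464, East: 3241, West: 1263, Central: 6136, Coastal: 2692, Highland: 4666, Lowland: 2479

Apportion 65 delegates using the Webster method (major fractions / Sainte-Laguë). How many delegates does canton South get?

Standard divisor 33687/65 ≈ 518.262; standard quotas: North 16.876, South 8.613, East 6.254, West 2.437, Central 11.840, Coastal 5.194, Highland 9.003, Lowland 4.783.
Rounding to the nearest integer gives North 17, South 9, East 6, West 2, Central 12, Coastal 5, Highland 9, Lowland 5 — total 65, matching the house size, so no adjustment is needed.
South receives 9.

9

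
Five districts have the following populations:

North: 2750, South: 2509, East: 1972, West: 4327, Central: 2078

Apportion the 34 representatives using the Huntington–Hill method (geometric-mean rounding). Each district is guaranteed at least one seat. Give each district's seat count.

North 7; South 6; East 5; West 11; Central 5

With divisor 400: modified quotas North 6.875, South 6.272, East 4.930, West 10.818, Central 5.195.
Geometric-mean thresholds: North √(6·7)=6.481, South √(6·7)=6.481, East √(4·5)=4.472, West √(10·11)=10.488, Central √(5·6)=5.477.
Each quota rounded against its threshold gives North 7, South 6, East 5, West 11, Central 5 (total 34).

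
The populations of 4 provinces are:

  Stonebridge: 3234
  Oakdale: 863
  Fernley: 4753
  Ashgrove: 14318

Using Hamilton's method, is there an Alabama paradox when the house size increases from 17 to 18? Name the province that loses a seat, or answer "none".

At 17 seats: Stonebridge 2, Oakdale 1, Fernley 3, Ashgrove 11.
At 18 seats: Stonebridge 2, Oakdale 1, Fernley 4, Ashgrove 11.
No province's allocation decreased.

none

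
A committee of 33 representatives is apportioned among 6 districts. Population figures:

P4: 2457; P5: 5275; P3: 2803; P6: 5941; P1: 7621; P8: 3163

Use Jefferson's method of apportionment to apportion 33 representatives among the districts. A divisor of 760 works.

P4 3; P5 6; P3 3; P6 7; P1 10; P8 4

With modified divisor 760: modified quotas P4 3.233, P5 6.941, P3 3.688, P6 7.817, P1 10.028, P8 4.162.
Rounding down: P4 3, P5 6, P3 3, P6 7, P1 10, P8 4 (total 33).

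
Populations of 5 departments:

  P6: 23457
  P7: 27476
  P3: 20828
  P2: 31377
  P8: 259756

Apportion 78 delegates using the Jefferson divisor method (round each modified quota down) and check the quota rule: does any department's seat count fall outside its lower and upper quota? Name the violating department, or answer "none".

P8

Standard quotas: P6 5.042, P7 5.906, P3 4.477, P2 6.744, P8 55.832.
Jefferson allocation: P6 5, P7 6, P3 4, P2 6, P8 57.
P8 has quota 55.832 (lower 55, upper 56) but receives 57 — outside the quota interval.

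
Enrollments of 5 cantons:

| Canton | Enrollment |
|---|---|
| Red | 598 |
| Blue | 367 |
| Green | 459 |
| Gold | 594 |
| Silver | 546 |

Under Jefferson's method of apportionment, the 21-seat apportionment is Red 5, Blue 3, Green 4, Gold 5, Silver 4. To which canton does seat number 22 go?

Priority for the next seat is population ÷ (current seats + 1).
Priorities: Red 99.667, Blue 91.750, Green 91.800, Gold 99.000, Silver 109.200.
Highest priority: Silver.

Silver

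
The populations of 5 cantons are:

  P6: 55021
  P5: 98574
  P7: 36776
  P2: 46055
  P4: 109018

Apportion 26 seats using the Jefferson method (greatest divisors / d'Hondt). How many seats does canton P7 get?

3

Standard divisor 345444/26 ≈ 13286.308; standard quotas: P6 4.141, P5 7.419, P7 2.768, P2 3.466, P4 8.205.
Rounding down gives 4, 7, 2, 3, 8 = 24 seats, so the divisor must be adjusted.
With modified divisor 12156.8: modified quotas P6 4.526, P5 8.109, P7 3.025, P2 3.788, P4 8.968.
Rounding down: P6 4, P5 8, P7 3, P2 3, P4 8 (total 26).
P7 receives 3.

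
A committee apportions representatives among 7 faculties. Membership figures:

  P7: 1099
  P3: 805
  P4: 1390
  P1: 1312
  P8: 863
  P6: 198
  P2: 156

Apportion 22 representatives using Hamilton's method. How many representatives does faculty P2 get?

Total 5823; standard divisor 5823/22 ≈ 264.682.
Standard quotas: P7 4.152, P3 3.041, P4 5.252, P1 4.957, P8 3.261, P6 0.748, P2 0.589.
Lower quotas: P7 4, P3 3, P4 5, P1 4, P8 3, P6 0, P2 0 (sum 19, leaving 3 seats).
Remainders in descending order: P1 0.957, P6 0.748, P2 0.589, P8 0.261, P4 0.252, P7 0.152, P3 0.041.
The surplus seats go to P1, P6, P2.
P2 receives 1.

1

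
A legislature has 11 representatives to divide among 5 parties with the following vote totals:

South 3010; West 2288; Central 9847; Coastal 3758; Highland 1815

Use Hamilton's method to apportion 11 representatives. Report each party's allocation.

The standard divisor is 20718/11 ≈ 1883.455.
Standard quotas: South 1.5981, West 1.2148, Central 5.2282, Coastal 1.9953, Highland 0.9637.
Lower quotas: South 1, West 1, Central 5, Coastal 1, Highland 0 (sum 8, leaving 3 seats).
Remainders in descending order: Coastal 0.9953, Highland 0.9637, South 0.5981, Central 0.2282, West 0.2148.
The surplus seats go to Coastal, Highland, South.

South: 2, West: 1, Central: 5, Coastal: 2, Highland: 1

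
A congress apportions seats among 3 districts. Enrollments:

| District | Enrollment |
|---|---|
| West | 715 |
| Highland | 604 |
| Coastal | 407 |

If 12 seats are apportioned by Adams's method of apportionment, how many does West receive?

Standard divisor 1726/12 ≈ 143.833; standard quotas: West 4.971, Highland 4.199, Coastal 2.830.
Rounding up gives 5, 5, 3 = 13 seats, so the divisor must be adjusted.
With modified divisor 160: modified quotas West 4.469, Highland 3.775, Coastal 2.544.
Rounding up: West 5, Highland 4, Coastal 3 (total 12).
West receives 5.

5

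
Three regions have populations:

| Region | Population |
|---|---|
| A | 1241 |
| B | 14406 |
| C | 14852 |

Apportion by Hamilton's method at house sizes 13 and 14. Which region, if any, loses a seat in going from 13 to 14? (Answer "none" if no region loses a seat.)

A

At 13 seats: A 1, B 6, C 6.
At 14 seats: A 0, B 7, C 7.
A drops from 1 to 0.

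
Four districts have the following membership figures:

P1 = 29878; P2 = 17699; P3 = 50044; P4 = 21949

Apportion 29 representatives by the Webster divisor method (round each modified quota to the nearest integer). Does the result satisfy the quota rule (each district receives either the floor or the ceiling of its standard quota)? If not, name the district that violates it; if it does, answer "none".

none

Standard quotas: P1 7.246, P2 4.293, P3 12.137, P4 5.323.
Webster allocation: P1 7, P2 4, P3 13, P4 5.
Every allocation lies between the lower and upper quota.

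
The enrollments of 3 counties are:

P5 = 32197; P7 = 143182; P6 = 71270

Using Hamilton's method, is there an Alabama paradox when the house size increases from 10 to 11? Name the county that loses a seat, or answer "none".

none

At 10 seats: P5 1, P7 6, P6 3.
At 11 seats: P5 2, P7 6, P6 3.
No county's allocation decreased.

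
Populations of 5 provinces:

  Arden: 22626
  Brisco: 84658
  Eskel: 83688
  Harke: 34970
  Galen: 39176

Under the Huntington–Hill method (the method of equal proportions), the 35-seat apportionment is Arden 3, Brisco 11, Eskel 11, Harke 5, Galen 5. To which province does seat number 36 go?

Priority for the next seat is population ÷ (√(s·(s+1))).
Priorities: Arden 6531.564, Brisco 7368.533, Eskel 7284.105, Harke 6384.619, Galen 7152.526.
Highest priority: Brisco.

Brisco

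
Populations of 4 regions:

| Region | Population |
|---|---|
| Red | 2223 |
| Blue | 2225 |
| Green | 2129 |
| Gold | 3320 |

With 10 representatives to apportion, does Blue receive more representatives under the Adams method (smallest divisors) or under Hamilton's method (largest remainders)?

Adams

Adams: Red 2, Blue 3, Green 2, Gold 3.
Hamilton: Red 2, Blue 2, Green 2, Gold 4.
Blue gets 3 under Adams and 2 under Hamilton.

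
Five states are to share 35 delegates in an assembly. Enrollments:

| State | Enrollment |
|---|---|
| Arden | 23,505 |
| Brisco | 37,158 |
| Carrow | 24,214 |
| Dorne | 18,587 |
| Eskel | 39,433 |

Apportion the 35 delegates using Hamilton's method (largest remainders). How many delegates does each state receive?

Total 142897; standard divisor 142897/35 ≈ 4082.771.
Standard quotas: Arden 5.7571, Brisco 9.1012, Carrow 5.9308, Dorne 4.5525, Eskel 9.6584.
Lower quotas: Arden 5, Brisco 9, Carrow 5, Dorne 4, Eskel 9 (sum 32, leaving 3 seats).
Remainders in descending order: Carrow 0.9308, Arden 0.7571, Eskel 0.6584, Dorne 0.5525, Brisco 0.1012.
The surplus seats go to Carrow, Arden, Eskel.

Arden=6; Brisco=9; Carrow=6; Dorne=4; Eskel=10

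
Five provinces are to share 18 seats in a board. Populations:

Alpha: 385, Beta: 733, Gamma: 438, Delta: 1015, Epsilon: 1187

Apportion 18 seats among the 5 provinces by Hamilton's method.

Standard divisor: 3758 ÷ 18 ≈ 208.778.
Standard quotas: Alpha 1.844, Beta 3.511, Gamma 2.098, Delta 4.862, Epsilon 5.685.
Lower quotas: Alpha 1, Beta 3, Gamma 2, Delta 4, Epsilon 5 (sum 15, leaving 3 seats).
Remainders in descending order: Delta 0.862, Alpha 0.844, Epsilon 0.685, Beta 0.511, Gamma 0.098.
The surplus seats go to Delta, Alpha, Epsilon.

Alpha 2, Beta 3, Gamma 2, Delta 5, Epsilon 6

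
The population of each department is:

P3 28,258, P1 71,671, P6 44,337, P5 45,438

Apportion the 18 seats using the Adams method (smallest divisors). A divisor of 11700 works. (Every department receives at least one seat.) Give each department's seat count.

With modified divisor 11700: modified quotas P3 2.415, P1 6.126, P6 3.789, P5 3.884.
Rounding up: P3 3, P1 7, P6 4, P5 4 (total 18).

P3=3, P1=7, P6=4, P5=4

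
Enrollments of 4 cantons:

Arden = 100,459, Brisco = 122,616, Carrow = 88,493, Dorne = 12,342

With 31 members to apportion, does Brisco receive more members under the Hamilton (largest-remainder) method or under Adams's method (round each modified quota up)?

Hamilton: Arden 10, Brisco 12, Carrow 8, Dorne 1.
Adams: Arden 10, Brisco 11, Carrow 8, Dorne 2.
Brisco gets 12 under Hamilton and 11 under Adams.

Hamilton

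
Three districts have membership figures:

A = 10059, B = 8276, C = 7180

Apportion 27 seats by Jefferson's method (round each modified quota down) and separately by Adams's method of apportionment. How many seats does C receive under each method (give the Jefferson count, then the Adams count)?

7 and 8

Jefferson: A 11, B 9, C 7.
Adams: A 10, B 9, C 8.
C gets 7 under Jefferson and 8 under Adams.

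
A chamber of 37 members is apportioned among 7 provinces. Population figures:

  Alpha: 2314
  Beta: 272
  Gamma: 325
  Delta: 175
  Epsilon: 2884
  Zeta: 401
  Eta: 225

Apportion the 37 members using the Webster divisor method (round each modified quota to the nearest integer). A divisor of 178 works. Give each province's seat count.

With modified divisor 178: modified quotas Alpha 13.000, Beta 1.528, Gamma 1.826, Delta 0.983, Epsilon 16.202, Zeta 2.253, Eta 1.264.
Rounding to the nearest integer: Alpha 13, Beta 2, Gamma 2, Delta 1, Epsilon 16, Zeta 2, Eta 1 (total 37).

Alpha: 13; Beta: 2; Gamma: 2; Delta: 1; Epsilon: 16; Zeta: 2; Eta: 1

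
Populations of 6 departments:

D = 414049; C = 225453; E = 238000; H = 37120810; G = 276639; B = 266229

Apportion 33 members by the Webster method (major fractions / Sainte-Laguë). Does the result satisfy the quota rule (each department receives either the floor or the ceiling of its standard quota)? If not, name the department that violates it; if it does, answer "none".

H

Standard quotas: D 0.355, C 0.193, E 0.204, H 31.784, G 0.237, B 0.228.
Webster allocation: D 0, C 0, E 0, H 33, G 0, B 0.
H has quota 31.784 (lower 31, upper 32) but receives 33 — outside the quota interval.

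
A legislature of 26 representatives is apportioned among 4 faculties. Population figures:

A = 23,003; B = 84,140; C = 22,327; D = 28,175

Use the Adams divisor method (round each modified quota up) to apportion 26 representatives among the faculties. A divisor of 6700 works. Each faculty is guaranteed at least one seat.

A 4, B 13, C 4, D 5

With modified divisor 6700: modified quotas A 3.433, B 12.558, C 3.332, D 4.205.
Rounding up: A 4, B 13, C 4, D 5 (total 26).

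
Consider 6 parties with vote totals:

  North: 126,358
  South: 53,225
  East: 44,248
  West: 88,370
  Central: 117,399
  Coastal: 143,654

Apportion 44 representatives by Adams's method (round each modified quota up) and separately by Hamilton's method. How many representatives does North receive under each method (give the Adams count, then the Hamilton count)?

Adams: North 9, South 4, East 4, West 7, Central 9, Coastal 11.
Hamilton: North 10, South 4, East 3, West 7, Central 9, Coastal 11.
North gets 9 under Adams and 10 under Hamilton.

9 and 10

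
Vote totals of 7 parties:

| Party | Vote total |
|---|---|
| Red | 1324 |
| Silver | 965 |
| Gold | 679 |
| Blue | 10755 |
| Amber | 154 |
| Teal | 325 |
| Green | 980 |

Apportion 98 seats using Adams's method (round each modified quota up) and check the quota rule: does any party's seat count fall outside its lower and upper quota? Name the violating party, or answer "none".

Standard quotas: Red 8.546, Silver 6.229, Gold 4.383, Blue 69.424, Amber 0.994, Teal 2.098, Green 6.326.
Adams allocation: Red 9, Silver 6, Gold 5, Blue 67, Amber 1, Teal 3, Green 7.
Blue has quota 69.424 (lower 69, upper 70) but receives 67 — outside the quota interval.

Blue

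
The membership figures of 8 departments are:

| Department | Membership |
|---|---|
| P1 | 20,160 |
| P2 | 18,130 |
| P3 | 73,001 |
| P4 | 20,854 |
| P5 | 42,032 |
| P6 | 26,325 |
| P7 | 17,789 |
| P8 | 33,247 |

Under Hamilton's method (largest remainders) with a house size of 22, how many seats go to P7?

The standard divisor is 251538/22 ≈ 11433.545.
Standard quotas: P1 1.7632, P2 1.5857, P3 6.3848, P4 1.8239, P5 3.6762, P6 2.3024, P7 1.5559, P8 2.9078.
Lower quotas: P1 1, P2 1, P3 6, P4 1, P5 3, P6 2, P7 1, P8 2 (sum 17, leaving 5 seats).
Remainders in descending order: P8 0.9078, P4 0.8239, P1 0.7632, P5 0.6762, P2 0.5857, P7 0.5559, P3 0.3848, P6 0.3024.
The surplus seats go to P8, P4, P1, P5, P2.
P7 receives 1.

1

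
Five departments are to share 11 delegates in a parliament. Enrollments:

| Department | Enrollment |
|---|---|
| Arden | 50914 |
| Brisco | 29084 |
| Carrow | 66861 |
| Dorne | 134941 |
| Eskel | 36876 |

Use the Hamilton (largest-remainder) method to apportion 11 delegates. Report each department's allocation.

Arden 2, Brisco 1, Carrow 2, Dorne 5, Eskel 1

Total 318676; standard divisor 318676/11 ≈ 28970.545.
Standard quotas: Arden 1.7574, Brisco 1.0039, Carrow 2.3079, Dorne 4.6579, Eskel 1.2729.
Lower quotas: Arden 1, Brisco 1, Carrow 2, Dorne 4, Eskel 1 (sum 9, leaving 2 seats).
Remainders in descending order: Arden 0.7574, Dorne 0.6579, Carrow 0.3079, Eskel 0.2729, Brisco 0.0039.
The surplus seats go to Arden, Dorne.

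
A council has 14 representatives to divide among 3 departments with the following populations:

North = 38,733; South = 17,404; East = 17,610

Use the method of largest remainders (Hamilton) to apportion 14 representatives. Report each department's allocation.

Standard divisor: 73747 ÷ 14 ≈ 5267.643.
Standard quotas: North 7.3530, South 3.3039, East 3.3431.
Lower quotas: North 7, South 3, East 3 (sum 13, leaving 1 seat).
Remainders in descending order: North 0.3530, East 0.3431, South 0.3039.
The surplus seat goes to North.

North 8, South 3, East 3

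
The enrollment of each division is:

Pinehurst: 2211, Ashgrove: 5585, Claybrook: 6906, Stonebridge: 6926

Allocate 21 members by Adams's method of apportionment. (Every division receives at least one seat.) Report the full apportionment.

Pinehurst 2, Ashgrove 5, Claybrook 7, Stonebridge 7

Standard divisor 21628/21 ≈ 1029.905; standard quotas: Pinehurst 2.147, Ashgrove 5.423, Claybrook 6.705, Stonebridge 6.725.
Rounding up gives 3, 6, 7, 7 = 23 seats, so the divisor must be adjusted.
With modified divisor 1130: modified quotas Pinehurst 1.957, Ashgrove 4.942, Claybrook 6.112, Stonebridge 6.129.
Rounding up: Pinehurst 2, Ashgrove 5, Claybrook 7, Stonebridge 7 (total 21).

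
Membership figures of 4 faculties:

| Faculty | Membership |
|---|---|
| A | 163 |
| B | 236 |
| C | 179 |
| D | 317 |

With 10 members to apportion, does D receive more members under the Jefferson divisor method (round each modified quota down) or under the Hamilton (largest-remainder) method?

Jefferson: A 2, B 2, C 2, D 4.
Hamilton: A 2, B 3, C 2, D 3.
D gets 4 under Jefferson and 3 under Hamilton.

Jefferson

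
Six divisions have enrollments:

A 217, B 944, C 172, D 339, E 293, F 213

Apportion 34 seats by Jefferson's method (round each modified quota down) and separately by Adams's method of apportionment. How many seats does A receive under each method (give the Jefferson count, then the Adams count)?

Jefferson: A 3, B 16, C 2, D 5, E 5, F 3.
Adams: A 4, B 14, C 3, D 5, E 5, F 3.
A gets 3 under Jefferson and 4 under Adams.

3 and 4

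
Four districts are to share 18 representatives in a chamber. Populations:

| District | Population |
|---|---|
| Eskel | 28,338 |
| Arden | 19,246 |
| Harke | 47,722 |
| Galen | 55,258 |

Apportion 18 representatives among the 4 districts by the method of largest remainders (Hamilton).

Eskel 3, Arden 2, Harke 6, Galen 7

The standard divisor is 150564/18 ≈ 8364.667.
Standard quotas: Eskel 3.3878, Arden 2.3009, Harke 5.7052, Galen 6.6061.
Lower quotas: Eskel 3, Arden 2, Harke 5, Galen 6 (sum 16, leaving 2 seats).
Remainders in descending order: Harke 0.7052, Galen 0.6061, Eskel 0.3878, Arden 0.3009.
The surplus seats go to Harke, Galen.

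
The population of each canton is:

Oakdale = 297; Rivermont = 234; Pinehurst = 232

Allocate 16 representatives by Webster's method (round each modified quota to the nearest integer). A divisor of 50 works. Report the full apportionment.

Oakdale: 6, Rivermont: 5, Pinehurst: 5

With modified divisor 50: modified quotas Oakdale 5.940, Rivermont 4.680, Pinehurst 4.640.
Rounding to the nearest integer: Oakdale 6, Rivermont 5, Pinehurst 5 (total 16).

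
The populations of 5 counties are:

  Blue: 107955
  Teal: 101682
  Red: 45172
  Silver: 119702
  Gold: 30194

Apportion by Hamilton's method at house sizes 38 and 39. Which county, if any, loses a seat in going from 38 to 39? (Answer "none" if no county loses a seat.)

At 38 seats: Blue 10, Teal 10, Red 4, Silver 11, Gold 3.
At 39 seats: Blue 10, Teal 10, Red 4, Silver 12, Gold 3.
No county's allocation decreased.

none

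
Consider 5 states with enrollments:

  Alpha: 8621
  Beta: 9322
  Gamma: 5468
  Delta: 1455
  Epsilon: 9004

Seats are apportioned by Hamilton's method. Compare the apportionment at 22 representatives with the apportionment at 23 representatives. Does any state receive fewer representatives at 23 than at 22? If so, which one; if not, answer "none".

none

At 22 seats: Alpha 6, Beta 6, Gamma 3, Delta 1, Epsilon 6.
At 23 seats: Alpha 6, Beta 6, Gamma 4, Delta 1, Epsilon 6.
No state's allocation decreased.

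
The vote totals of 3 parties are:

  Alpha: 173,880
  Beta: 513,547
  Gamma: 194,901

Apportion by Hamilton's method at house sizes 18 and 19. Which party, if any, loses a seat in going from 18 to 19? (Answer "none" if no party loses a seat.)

none

At 18 seats: Alpha 4, Beta 10, Gamma 4.
At 19 seats: Alpha 4, Beta 11, Gamma 4.
No party's allocation decreased.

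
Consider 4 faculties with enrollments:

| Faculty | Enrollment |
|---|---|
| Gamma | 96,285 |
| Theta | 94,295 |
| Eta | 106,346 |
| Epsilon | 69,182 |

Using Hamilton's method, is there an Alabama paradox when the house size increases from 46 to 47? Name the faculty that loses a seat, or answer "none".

At 46 seats: Gamma 12, Theta 12, Eta 13, Epsilon 9.
At 47 seats: Gamma 12, Theta 12, Eta 14, Epsilon 9.
No faculty's allocation decreased.

none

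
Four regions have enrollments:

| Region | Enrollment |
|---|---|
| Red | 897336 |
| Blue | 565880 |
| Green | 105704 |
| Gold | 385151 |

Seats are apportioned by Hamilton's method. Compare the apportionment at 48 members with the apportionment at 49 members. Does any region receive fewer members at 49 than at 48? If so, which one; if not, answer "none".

none

At 48 seats: Red 22, Blue 14, Green 3, Gold 9.
At 49 seats: Red 22, Blue 14, Green 3, Gold 10.
No region's allocation decreased.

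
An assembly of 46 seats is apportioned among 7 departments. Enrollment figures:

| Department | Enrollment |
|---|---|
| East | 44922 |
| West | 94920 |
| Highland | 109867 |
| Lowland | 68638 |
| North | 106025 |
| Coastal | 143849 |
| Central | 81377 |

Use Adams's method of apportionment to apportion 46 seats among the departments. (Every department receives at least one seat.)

East=3; West=7; Highland=8; Lowland=5; North=7; Coastal=10; Central=6

Standard divisor 649598/46 ≈ 14121.696; standard quotas: East 3.181, West 6.722, Highland 7.780, Lowland 4.860, North 7.508, Coastal 10.186, Central 5.763.
Rounding up gives 4, 7, 8, 5, 8, 11, 6 = 49 seats, so the divisor must be adjusted.
With modified divisor 15400: modified quotas East 2.917, West 6.164, Highland 7.134, Lowland 4.457, North 6.885, Coastal 9.341, Central 5.284.
Rounding up: East 3, West 7, Highland 8, Lowland 5, North 7, Coastal 10, Central 6 (total 46).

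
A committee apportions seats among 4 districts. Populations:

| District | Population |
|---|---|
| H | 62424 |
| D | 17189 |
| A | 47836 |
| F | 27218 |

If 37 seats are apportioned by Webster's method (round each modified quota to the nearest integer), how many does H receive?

15

Standard divisor 154667/37 ≈ 4180.189; standard quotas: H 14.933, D 4.112, A 11.444, F 6.511.
Rounding to the nearest integer gives H 15, D 4, A 11, F 7 — total 37, matching the house size, so no adjustment is needed.
H receives 15.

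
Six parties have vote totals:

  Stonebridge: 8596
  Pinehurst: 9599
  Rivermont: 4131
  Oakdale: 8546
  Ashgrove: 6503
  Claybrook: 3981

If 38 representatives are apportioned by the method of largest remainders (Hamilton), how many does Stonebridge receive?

8

The standard divisor is 41356/38 ≈ 1088.316.
Standard quotas: Stonebridge 7.8984, Pinehurst 8.8201, Rivermont 3.7958, Oakdale 7.8525, Ashgrove 5.9753, Claybrook 3.6579.
Lower quotas: Stonebridge 7, Pinehurst 8, Rivermont 3, Oakdale 7, Ashgrove 5, Claybrook 3 (sum 33, leaving 5 seats).
Remainders in descending order: Ashgrove 0.9753, Stonebridge 0.8984, Oakdale 0.8525, Pinehurst 0.8201, Rivermont 0.7958, Claybrook 0.6579.
The surplus seats go to Ashgrove, Stonebridge, Oakdale, Pinehurst, Rivermont.
Stonebridge receives 8.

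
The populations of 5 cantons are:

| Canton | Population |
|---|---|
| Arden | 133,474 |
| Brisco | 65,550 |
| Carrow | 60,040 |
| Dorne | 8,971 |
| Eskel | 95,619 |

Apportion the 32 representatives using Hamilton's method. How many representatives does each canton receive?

Standard divisor: 363654 ÷ 32 ≈ 11364.188.
Standard quotas: Arden 11.7451, Brisco 5.7681, Carrow 5.2833, Dorne 0.7894, Eskel 8.4141.
Lower quotas: Arden 11, Brisco 5, Carrow 5, Dorne 0, Eskel 8 (sum 29, leaving 3 seats).
Remainders in descending order: Dorne 0.7894, Brisco 0.7681, Arden 0.7451, Eskel 0.4141, Carrow 0.2833.
Largest remainders: Dorne, Brisco, Arden receive the extra seats.

Arden 12, Brisco 6, Carrow 5, Dorne 1, Eskel 8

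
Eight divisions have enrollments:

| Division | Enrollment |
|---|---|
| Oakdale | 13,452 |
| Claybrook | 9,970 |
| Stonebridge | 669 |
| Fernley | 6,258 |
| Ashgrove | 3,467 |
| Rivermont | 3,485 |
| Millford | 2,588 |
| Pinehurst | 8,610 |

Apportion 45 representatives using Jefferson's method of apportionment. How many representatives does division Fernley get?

Standard divisor 48499/45 ≈ 1077.756; standard quotas: Oakdale 12.481, Claybrook 9.251, Stonebridge 0.621, Fernley 5.807, Ashgrove 3.217, Rivermont 3.234, Millford 2.401, Pinehurst 7.989.
Rounding down gives 12, 9, 0, 5, 3, 3, 2, 7 = 41 seats, so the divisor must be adjusted.
With modified divisor 980: modified quotas Oakdale 13.727, Claybrook 10.173, Stonebridge 0.683, Fernley 6.386, Ashgrove 3.538, Rivermont 3.556, Millford 2.641, Pinehurst 8.786.
Rounding down: Oakdale 13, Claybrook 10, Stonebridge 0, Fernley 6, Ashgrove 3, Rivermont 3, Millford 2, Pinehurst 8 (total 45).
Fernley receives 6.

6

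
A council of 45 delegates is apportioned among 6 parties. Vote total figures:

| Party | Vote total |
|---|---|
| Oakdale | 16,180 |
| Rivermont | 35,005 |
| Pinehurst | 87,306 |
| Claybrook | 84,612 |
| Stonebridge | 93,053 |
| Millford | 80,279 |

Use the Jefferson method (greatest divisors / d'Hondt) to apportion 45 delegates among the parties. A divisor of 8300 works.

With modified divisor 8300: modified quotas Oakdale 1.949, Rivermont 4.217, Pinehurst 10.519, Claybrook 10.194, Stonebridge 11.211, Millford 9.672.
Rounding down: Oakdale 1, Rivermont 4, Pinehurst 10, Claybrook 10, Stonebridge 11, Millford 9 (total 45).

Oakdale=1, Rivermont=4, Pinehurst=10, Claybrook=10, Stonebridge=11, Millford=9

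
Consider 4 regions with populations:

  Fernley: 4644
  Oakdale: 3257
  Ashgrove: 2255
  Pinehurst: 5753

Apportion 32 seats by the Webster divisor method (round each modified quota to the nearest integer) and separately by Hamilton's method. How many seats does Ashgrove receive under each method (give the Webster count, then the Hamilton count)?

5 and 4

Webster: Fernley 9, Oakdale 7, Ashgrove 5, Pinehurst 11.
Hamilton: Fernley 9, Oakdale 7, Ashgrove 4, Pinehurst 12.
Ashgrove gets 5 under Webster and 4 under Hamilton.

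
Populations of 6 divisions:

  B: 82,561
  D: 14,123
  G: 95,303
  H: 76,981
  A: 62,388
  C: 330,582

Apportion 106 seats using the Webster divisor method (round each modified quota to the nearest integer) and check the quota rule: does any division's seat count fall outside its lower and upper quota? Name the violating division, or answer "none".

Standard quotas: B 13.221, D 2.262, G 15.261, H 12.327, A 9.991, C 52.938.
Webster allocation: B 13, D 2, G 15, H 12, A 10, C 54.
C has quota 52.938 (lower 52, upper 53) but receives 54 — outside the quota interval.

C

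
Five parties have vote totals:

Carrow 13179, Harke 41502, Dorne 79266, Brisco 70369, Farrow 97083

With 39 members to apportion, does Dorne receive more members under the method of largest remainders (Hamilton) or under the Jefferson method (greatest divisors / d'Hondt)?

Jefferson

Hamilton: Carrow 2, Harke 5, Dorne 10, Brisco 9, Farrow 13.
Jefferson: Carrow 1, Harke 5, Dorne 11, Brisco 9, Farrow 13.
Dorne gets 10 under Hamilton and 11 under Jefferson.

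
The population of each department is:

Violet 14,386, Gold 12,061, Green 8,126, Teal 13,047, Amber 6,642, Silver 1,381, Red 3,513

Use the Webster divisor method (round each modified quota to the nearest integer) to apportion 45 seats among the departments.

Violet 11, Gold 9, Green 6, Teal 10, Amber 5, Silver 1, Red 3

Standard divisor 59156/45 ≈ 1314.578; standard quotas: Violet 10.943, Gold 9.175, Green 6.181, Teal 9.925, Amber 5.053, Silver 1.051, Red 2.672.
Rounding to the nearest integer gives Violet 11, Gold 9, Green 6, Teal 10, Amber 5, Silver 1, Red 3 — total 45, matching the house size, so no adjustment is needed.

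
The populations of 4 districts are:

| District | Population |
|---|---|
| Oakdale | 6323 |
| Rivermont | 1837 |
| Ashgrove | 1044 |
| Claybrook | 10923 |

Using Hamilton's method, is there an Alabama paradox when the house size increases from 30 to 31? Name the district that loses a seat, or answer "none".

At 30 seats: Oakdale 9, Rivermont 3, Ashgrove 2, Claybrook 16.
At 31 seats: Oakdale 10, Rivermont 3, Ashgrove 1, Claybrook 17.
Ashgrove drops from 2 to 1.

Ashgrove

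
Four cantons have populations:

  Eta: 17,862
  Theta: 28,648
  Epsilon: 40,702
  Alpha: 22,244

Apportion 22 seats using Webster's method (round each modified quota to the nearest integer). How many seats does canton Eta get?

Standard divisor 109456/22 ≈ 4975.273; standard quotas: Eta 3.590, Theta 5.758, Epsilon 8.181, Alpha 4.471.
Rounding to the nearest integer gives Eta 4, Theta 6, Epsilon 8, Alpha 4 — total 22, matching the house size, so no adjustment is needed.
Eta receives 4.

4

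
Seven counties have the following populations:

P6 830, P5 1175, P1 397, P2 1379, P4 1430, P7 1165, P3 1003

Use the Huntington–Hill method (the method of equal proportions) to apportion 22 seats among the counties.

P6 3, P5 4, P1 1, P2 4, P4 4, P7 3, P3 3

With divisor 338: modified quotas P6 2.456, P5 3.476, P1 1.175, P2 4.080, P4 4.231, P7 3.447, P3 2.967.
Geometric-mean thresholds: P6 √(2·3)=2.449, P5 √(3·4)=3.464, P1 √(1·2)=1.414, P2 √(4·5)=4.472, P4 √(4·5)=4.472, P7 √(3·4)=3.464, P3 √(2·3)=2.449.
Each quota rounded against its threshold gives P6 3, P5 4, P1 1, P2 4, P4 4, P7 3, P3 3 (total 22).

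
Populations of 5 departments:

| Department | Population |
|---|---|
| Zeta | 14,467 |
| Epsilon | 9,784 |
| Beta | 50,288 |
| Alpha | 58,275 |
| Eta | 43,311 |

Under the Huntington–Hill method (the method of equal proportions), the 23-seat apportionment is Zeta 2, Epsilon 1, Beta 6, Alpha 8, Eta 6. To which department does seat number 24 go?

Beta

Priority for the next seat is population ÷ (√(s·(s+1))).
Priorities: Zeta 5906.128, Epsilon 6918.333, Beta 7759.607, Alpha 6867.775, Eta 6683.032.
Highest priority: Beta.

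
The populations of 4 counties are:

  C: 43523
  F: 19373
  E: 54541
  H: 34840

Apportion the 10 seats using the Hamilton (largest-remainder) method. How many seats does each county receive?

Total 152277; standard divisor 152277/10 ≈ 15227.7.
Standard quotas: C 2.8581, F 1.2722, E 3.5817, H 2.2879.
Lower quotas: C 2, F 1, E 3, H 2 (sum 8, leaving 2 seats).
Remainders in descending order: C 0.8581, E 0.5817, H 0.2879, F 0.2722.
Largest remainders: C, E receive the extra seats.

C=3, F=1, E=4, H=2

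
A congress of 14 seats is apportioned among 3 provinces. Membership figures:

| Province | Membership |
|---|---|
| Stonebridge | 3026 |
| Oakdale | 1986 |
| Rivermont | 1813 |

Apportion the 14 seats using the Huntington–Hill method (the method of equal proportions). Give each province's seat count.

Stonebridge: 6, Oakdale: 4, Rivermont: 4

With divisor 495: modified quotas Stonebridge 6.113, Oakdale 4.012, Rivermont 3.663.
Geometric-mean thresholds: Stonebridge √(6·7)=6.481, Oakdale √(4·5)=4.472, Rivermont √(3·4)=3.464.
Each quota rounded against its threshold gives Stonebridge 6, Oakdale 4, Rivermont 4 (total 14).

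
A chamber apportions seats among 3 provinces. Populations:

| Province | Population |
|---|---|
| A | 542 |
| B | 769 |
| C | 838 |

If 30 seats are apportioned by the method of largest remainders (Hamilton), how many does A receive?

The standard divisor is 2149/30 ≈ 71.633.
Standard quotas: A 7.566, B 10.735, C 11.698.
Lower quotas: A 7, B 10, C 11 (sum 28, leaving 2 seats).
Remainders in descending order: B 0.735, C 0.698, A 0.566.
Largest remainders: B, C receive the extra seats.
A receives 7.

7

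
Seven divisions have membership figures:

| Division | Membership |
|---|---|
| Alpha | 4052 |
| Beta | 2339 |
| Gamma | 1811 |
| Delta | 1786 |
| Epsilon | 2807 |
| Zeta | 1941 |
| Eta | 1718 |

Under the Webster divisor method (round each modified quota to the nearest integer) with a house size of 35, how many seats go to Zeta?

4

Standard divisor 16454/35 ≈ 470.114; standard quotas: Alpha 8.619, Beta 4.975, Gamma 3.852, Delta 3.799, Epsilon 5.971, Zeta 4.129, Eta 3.654.
Rounding to the nearest integer gives 9, 5, 4, 4, 6, 4, 4 = 36 seats, so the divisor must be adjusted.
With modified divisor 480: modified quotas Alpha 8.442, Beta 4.873, Gamma 3.773, Delta 3.721, Epsilon 5.848, Zeta 4.044, Eta 3.579.
Rounding to the nearest integer: Alpha 8, Beta 5, Gamma 4, Delta 4, Epsilon 6, Zeta 4, Eta 4 (total 35).
Zeta receives 4.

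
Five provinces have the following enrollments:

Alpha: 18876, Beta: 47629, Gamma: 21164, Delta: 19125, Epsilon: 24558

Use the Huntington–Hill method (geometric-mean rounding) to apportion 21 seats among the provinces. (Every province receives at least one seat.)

Alpha: 3, Beta: 8, Gamma: 3, Delta: 3, Epsilon: 4

With divisor 6237: modified quotas Alpha 3.026, Beta 7.637, Gamma 3.393, Delta 3.066, Epsilon 3.937.
Geometric-mean thresholds: Alpha √(3·4)=3.464, Beta √(7·8)=7.483, Gamma √(3·4)=3.464, Delta √(3·4)=3.464, Epsilon √(3·4)=3.464.
Each quota rounded against its threshold gives Alpha 3, Beta 8, Gamma 3, Delta 3, Epsilon 4 (total 21).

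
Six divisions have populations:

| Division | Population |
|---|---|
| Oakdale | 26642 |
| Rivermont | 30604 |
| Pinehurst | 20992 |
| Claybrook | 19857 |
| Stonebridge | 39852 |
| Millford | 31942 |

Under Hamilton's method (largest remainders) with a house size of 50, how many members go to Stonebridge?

Standard divisor: 169889 ÷ 50 ≈ 3397.78.
Standard quotas: Oakdale 7.8410, Rivermont 9.0071, Pinehurst 6.1782, Claybrook 5.8441, Stonebridge 11.7288, Millford 9.4008.
Lower quotas: Oakdale 7, Rivermont 9, Pinehurst 6, Claybrook 5, Stonebridge 11, Millford 9 (sum 47, leaving 3 seats).
Remainders in descending order: Claybrook 0.8441, Oakdale 0.8410, Stonebridge 0.7288, Millford 0.4008, Pinehurst 0.1782, Rivermont 0.0071.
Largest remainders: Claybrook, Oakdale, Stonebridge receive the extra seats.
Stonebridge receives 12.

12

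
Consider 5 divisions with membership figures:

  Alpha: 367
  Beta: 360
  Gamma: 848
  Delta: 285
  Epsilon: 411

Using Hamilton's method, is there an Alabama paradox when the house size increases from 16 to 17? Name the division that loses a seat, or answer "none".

none

At 16 seats: Alpha 3, Beta 2, Gamma 6, Delta 2, Epsilon 3.
At 17 seats: Alpha 3, Beta 3, Gamma 6, Delta 2, Epsilon 3.
No division's allocation decreased.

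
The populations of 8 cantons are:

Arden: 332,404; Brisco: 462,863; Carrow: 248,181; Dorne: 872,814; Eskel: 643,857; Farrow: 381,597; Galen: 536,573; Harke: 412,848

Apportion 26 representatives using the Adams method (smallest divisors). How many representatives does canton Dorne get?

5

Standard divisor 3891137/26 ≈ 149659.115; standard quotas: Arden 2.221, Brisco 3.093, Carrow 1.658, Dorne 5.832, Eskel 4.302, Farrow 2.550, Galen 3.585, Harke 2.759.
Rounding up gives 3, 4, 2, 6, 5, 3, 4, 3 = 30 seats, so the divisor must be adjusted.
With modified divisor 176700: modified quotas Arden 1.881, Brisco 2.619, Carrow 1.405, Dorne 4.940, Eskel 3.644, Farrow 2.160, Galen 3.037, Harke 2.336.
Rounding up: Arden 2, Brisco 3, Carrow 2, Dorne 5, Eskel 4, Farrow 3, Galen 4, Harke 3 (total 26).
Dorne receives 5.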